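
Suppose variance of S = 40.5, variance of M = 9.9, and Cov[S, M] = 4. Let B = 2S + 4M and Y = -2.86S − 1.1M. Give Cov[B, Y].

Cov[B, Y] = -329.78

By bilinearity, Cov[B, Y] = ac·variance of S + bd·variance of M + (ad+bc)·Cov[S, M], with a=2, b=4, c=-2.86, d=-1.1.
ac·variance of S = 2·(-2.86)·40.5 = -231.66
bd·variance of M = 4·(-1.1)·9.9 = -43.56
(ad+bc)·Cov[S, M] = (-13.64)·4 = -54.56
Cov[B, Y] = -231.66 + (-43.56) + (-54.56) = -329.78.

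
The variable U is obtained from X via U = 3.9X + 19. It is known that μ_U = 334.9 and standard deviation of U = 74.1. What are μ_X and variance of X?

From U = 3.9X + 19: μ_U = a·μ_X + b, so μ_X = (μ_U − b)/a = (334.9 − 19)/3.9 = 81.
variance of U = 74.1² = 5490.81.
variance of U = a²·variance of X, so variance of X = 5490.81/3.9² = 361.

μ_X = 81, variance of X = 361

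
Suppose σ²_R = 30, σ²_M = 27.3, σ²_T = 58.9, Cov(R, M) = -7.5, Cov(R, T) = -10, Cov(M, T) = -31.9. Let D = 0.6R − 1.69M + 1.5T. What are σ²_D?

σ²_D = 380.23953

σ²_D = a²·σ²_R + b²·σ²_M + c²·σ²_T + 2ab·Cov(R, M) + 2ac·Cov(R, T) + 2bc·Cov(M, T), with a = 0.6, b = -1.69, c = 1.5.
= 10.8 + 77.97153 + 132.525 + 15.21 + (-18) + 161.733
= 380.23953.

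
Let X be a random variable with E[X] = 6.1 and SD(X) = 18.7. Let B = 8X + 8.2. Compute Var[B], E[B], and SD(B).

Var[B] = 22380.16, E[B] = 57, SD(B) = 149.6

B = 8X + 8.2 is linear with a = 8, b = 8.2.
Var[X] = 18.7² = 349.69.
Var[B] = a²·Var[X] = 8²·349.69 = 22380.16 (the additive constant 8.2 does not affect variance).
E[B] = a·E[X] + b = 8·6.1 + 8.2 = 57.
SD(B) = |a|·SD(X) = |8|·18.7 = 149.6.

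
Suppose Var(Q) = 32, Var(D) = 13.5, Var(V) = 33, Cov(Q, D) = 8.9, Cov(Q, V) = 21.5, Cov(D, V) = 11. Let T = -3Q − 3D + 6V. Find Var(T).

Var(T) = a²·Var(Q) + b²·Var(D) + c²·Var(V) + 2ab·Cov(Q, D) + 2ac·Cov(Q, V) + 2bc·Cov(D, V), with a = -3, b = -3, c = 6.
= 288 + 121.5 + 1188 + 160.2 + (-774) + (-396)
= 587.7.

Var(T) = 587.7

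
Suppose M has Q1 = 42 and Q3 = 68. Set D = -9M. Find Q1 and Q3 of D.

a = -9 < 0 reverses order: Q1(D) comes from Q3(M), Q3(D) from Q1(M).
Q1(D) = (-9)·68 = -612; Q3(D) = (-9)·42 = -378.

Q1(D) = -612, Q3(D) = -378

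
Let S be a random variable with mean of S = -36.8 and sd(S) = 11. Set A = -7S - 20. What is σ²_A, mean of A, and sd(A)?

σ²_A = 5929, mean of A = 237.6, sd(A) = 77

A = -7S - 20 is linear with a = -7, b = -20.
σ²_S = 11² = 121.
σ²_A = a²·σ²_S = (-7)²·121 = 5929 (the additive constant -20 does not affect variance).
mean of A = a·mean of S + b = (-7)·(-36.8) + (-20) = 237.6.
sd(A) = |a|·sd(S) = |-7|·11 = 77.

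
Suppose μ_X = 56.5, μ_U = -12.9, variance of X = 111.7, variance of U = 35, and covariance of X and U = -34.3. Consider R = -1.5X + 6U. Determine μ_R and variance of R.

μ_R = -162.15, variance of R = 2128.725

μ_R = (-1.5)·μ_X + 6·μ_U = (-1.5)·56.5 + 6·(-12.9) = -162.15.
variance of R = a²·variance of X + b²·variance of U + 2ab·covariance of X and U with a = -1.5, b = 6.
= (-1.5)²·111.7 + 6²·35 + 2·(-1.5)·6·(-34.3)
= 251.325 + 1260 + 617.4 = 2128.725.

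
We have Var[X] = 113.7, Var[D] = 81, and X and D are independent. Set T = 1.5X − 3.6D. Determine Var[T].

Var[T] = a²·Var[X] + b²·Var[D] + 2ab·Cov[X, D] with a = 1.5, b = -3.6.
Independence gives Cov[X, D] = 0.
= 1.5²·113.7 + (-3.6)²·81 + 2·1.5·(-3.6)·0
= 255.825 + 1049.76 + 0 = 1305.585.

Var[T] = 1305.585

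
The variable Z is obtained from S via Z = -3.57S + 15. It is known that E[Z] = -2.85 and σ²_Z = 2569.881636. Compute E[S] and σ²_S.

E[S] = 5, σ²_S = 201.64

From Z = -3.57S + 15: E[Z] = a·E[S] + b, so E[S] = (E[Z] − b)/a = (-2.85 − 15)/(-3.57) = 5.
σ²_Z = a²·σ²_S, so σ²_S = 2569.881636/(-3.57)² = 201.64.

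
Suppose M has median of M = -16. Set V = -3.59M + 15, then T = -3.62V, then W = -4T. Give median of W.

median of V = (-3.59)·(-16) + 15 = 72.44.
median of T = (-3.62)·72.44 = -262.2328.
median of W = (-4)·(-262.2328) = 1048.9312.

median of W = 1048.9312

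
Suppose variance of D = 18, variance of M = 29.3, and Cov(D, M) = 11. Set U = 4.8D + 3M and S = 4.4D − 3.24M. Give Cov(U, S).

Cov(U, S) = 69.492

By bilinearity, Cov(U, S) = ac·variance of D + bd·variance of M + (ad+bc)·Cov(D, M), with a=4.8, b=3, c=4.4, d=-3.24.
ac·variance of D = 4.8·4.4·18 = 380.16
bd·variance of M = 3·(-3.24)·29.3 = -284.796
(ad+bc)·Cov(D, M) = (-2.352)·11 = -25.872
Cov(U, S) = 380.16 + (-284.796) + (-25.872) = 69.492.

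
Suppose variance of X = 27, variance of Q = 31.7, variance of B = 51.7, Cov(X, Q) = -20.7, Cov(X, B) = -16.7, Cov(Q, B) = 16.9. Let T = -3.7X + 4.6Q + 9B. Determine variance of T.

variance of T = 8444.27

variance of T = a²·variance of X + b²·variance of Q + c²·variance of B + 2ab·Cov(X, Q) + 2ac·Cov(X, B) + 2bc·Cov(Q, B), with a = -3.7, b = 4.6, c = 9.
= 369.63 + 670.772 + 4187.7 + 704.628 + 1112.22 + 1399.32
= 8444.27.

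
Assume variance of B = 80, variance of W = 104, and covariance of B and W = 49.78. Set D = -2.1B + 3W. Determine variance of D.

variance of D = 661.572

variance of D = a²·variance of B + b²·variance of W + 2ab·covariance of B and W with a = -2.1, b = 3.
= (-2.1)²·80 + 3²·104 + 2·(-2.1)·3·49.78
= 352.8 + 936 + (-627.228) = 661.572.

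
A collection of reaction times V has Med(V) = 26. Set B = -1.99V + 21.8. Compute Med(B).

Med(B) = -29.94

A linear map preserves order up to sign, so Med(B) = a·Med(V) + b = (-1.99)·26 + 21.8 = -29.94.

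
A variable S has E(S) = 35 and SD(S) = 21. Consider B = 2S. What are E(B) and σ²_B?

B = 2S is linear with a = 2, b = 0.
E(B) = a·E(S) + b = 2·35 = 70.
σ²_S = 21² = 441.
σ²_B = a²·σ²_S = 2²·441 = 1764.

E(B) = 70, σ²_B = 1764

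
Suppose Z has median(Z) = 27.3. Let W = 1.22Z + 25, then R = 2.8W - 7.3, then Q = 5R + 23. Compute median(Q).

median(W) = 1.22·27.3 + 25 = 58.306.
median(R) = 2.8·58.306 + (-7.3) = 155.9568.
median(Q) = 5·155.9568 + 23 = 802.784.

median(Q) = 802.784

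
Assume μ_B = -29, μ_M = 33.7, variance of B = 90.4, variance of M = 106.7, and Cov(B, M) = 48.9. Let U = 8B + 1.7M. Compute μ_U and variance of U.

μ_U = -174.71, variance of U = 7424.043

μ_U = 8·μ_B + 1.7·μ_M = 8·(-29) + 1.7·33.7 = -174.71.
variance of U = a²·variance of B + b²·variance of M + 2ab·Cov(B, M) with a = 8, b = 1.7.
= 8²·90.4 + 1.7²·106.7 + 2·8·1.7·48.9
= 5785.6 + 308.363 + 1330.08 = 7424.043.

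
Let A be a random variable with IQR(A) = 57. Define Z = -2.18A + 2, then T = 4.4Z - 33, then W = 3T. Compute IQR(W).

IQR(W) = 1640.232

IQR(Z) = |-2.18|·57 = 124.26.
IQR(T) = |4.4|·124.26 = 546.744.
IQR(W) = |3|·546.744 = 1640.232.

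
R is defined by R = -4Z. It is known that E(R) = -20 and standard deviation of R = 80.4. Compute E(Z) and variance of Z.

From R = -4Z: E(R) = a·E(Z) + b, so E(Z) = (E(R) − b)/a = (-20 − 0)/(-4) = 5.
variance of R = 80.4² = 6464.16.
variance of R = a²·variance of Z, so variance of Z = 6464.16/(-4)² = 404.01.

E(Z) = 5, variance of Z = 404.01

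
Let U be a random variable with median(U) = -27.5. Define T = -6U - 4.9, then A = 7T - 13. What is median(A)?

median(A) = 1107.7

median(T) = (-6)·(-27.5) + (-4.9) = 160.1.
median(A) = 7·160.1 + (-13) = 1107.7.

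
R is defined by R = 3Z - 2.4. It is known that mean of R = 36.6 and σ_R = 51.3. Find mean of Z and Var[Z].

mean of Z = 13, Var[Z] = 292.41

From R = 3Z - 2.4: mean of R = a·mean of Z + b, so mean of Z = (mean of R − b)/a = (36.6 − (-2.4))/3 = 13.
Var[R] = 51.3² = 2631.69.
Var[R] = a²·Var[Z], so Var[Z] = 2631.69/3² = 292.41.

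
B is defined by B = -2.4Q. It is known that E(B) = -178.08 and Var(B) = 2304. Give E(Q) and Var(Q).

From B = -2.4Q: E(B) = a·E(Q) + b, so E(Q) = (E(B) − b)/a = (-178.08 − 0)/(-2.4) = 74.2.
Var(B) = a²·Var(Q), so Var(Q) = 2304/(-2.4)² = 400.

E(Q) = 74.2, Var(Q) = 400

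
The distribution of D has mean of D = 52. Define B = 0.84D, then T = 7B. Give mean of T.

mean of B = 0.84·52 = 43.68.
mean of T = 7·43.68 = 305.76.

mean of T = 305.76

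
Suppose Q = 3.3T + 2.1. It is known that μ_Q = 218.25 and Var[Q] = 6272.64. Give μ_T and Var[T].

μ_T = 65.5, Var[T] = 576

From Q = 3.3T + 2.1: μ_Q = a·μ_T + b, so μ_T = (μ_Q − b)/a = (218.25 − 2.1)/3.3 = 65.5.
Var[Q] = a²·Var[T], so Var[T] = 6272.64/3.3² = 576.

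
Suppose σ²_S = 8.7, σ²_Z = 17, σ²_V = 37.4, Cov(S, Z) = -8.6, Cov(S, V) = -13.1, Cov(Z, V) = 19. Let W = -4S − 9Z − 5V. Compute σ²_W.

σ²_W = 3018

σ²_W = a²·σ²_S + b²·σ²_Z + c²·σ²_V + 2ab·Cov(S, Z) + 2ac·Cov(S, V) + 2bc·Cov(Z, V), with a = -4, b = -9, c = -5.
= 139.2 + 1377 + 935 + (-619.2) + (-524) + 1710
= 3018.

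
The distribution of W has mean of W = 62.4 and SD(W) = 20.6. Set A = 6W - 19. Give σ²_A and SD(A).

σ²_A = 15276.96, SD(A) = 123.6

A = 6W - 19 is linear with a = 6, b = -19.
σ²_W = 20.6² = 424.36.
σ²_A = a²·σ²_W = 6²·424.36 = 15276.96 (the additive constant -19 does not affect variance).
SD(A) = |a|·SD(W) = |6|·20.6 = 123.6.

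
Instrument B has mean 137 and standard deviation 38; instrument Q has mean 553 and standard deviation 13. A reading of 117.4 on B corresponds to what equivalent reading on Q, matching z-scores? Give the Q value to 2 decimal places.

Q = 546.29

z = (117.4 − 137)/38 ≈ -0.5158.
Q = 553 + z·13 = 553 + (117.4 − 137)·13/38 ≈ 546.29.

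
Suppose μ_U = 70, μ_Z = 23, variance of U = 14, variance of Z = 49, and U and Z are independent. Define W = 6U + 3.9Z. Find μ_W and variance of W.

μ_W = 6·μ_U + 3.9·μ_Z = 6·70 + 3.9·23 = 509.7.
variance of W = a²·variance of U + b²·variance of Z + 2ab·Cov(U, Z) with a = 6, b = 3.9.
Independence gives Cov(U, Z) = 0.
= 6²·14 + 3.9²·49 + 2·6·3.9·0
= 504 + 745.29 + 0 = 1249.29.

μ_W = 509.7, variance of W = 1249.29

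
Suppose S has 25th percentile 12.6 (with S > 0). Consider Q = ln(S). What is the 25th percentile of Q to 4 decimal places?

ln(S) is increasing, so P_{25}(Q) = g(P_{25}(S)) ≈ 2.5337.

25th percentile of Q = 2.5337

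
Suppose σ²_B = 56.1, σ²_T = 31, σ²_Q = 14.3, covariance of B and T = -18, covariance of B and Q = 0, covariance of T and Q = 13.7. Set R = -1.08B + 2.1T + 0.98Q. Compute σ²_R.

σ²_R = 353.91596

σ²_R = a²·σ²_B + b²·σ²_T + c²·σ²_Q + 2ab·covariance of B and T + 2ac·covariance of B and Q + 2bc·covariance of T and Q, with a = -1.08, b = 2.1, c = 0.98.
= 65.43504 + 136.71 + 13.73372 + 81.648 + 0 + 56.3892
= 353.91596.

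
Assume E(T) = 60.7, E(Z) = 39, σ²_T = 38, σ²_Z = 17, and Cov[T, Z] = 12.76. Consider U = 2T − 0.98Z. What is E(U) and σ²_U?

E(U) = 2·E(T) + (-0.98)·E(Z) = 2·60.7 + (-0.98)·39 = 83.18.
σ²_U = a²·σ²_T + b²·σ²_Z + 2ab·Cov[T, Z] with a = 2, b = -0.98.
= 2²·38 + (-0.98)²·17 + 2·2·(-0.98)·12.76
= 152 + 16.3268 + (-50.0192) = 118.3076.

E(U) = 83.18, σ²_U = 118.3076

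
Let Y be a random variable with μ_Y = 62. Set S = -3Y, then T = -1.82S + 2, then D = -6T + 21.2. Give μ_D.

μ_D = -2021.92

μ_S = (-3)·62 = -186.
μ_T = (-1.82)·(-186) + 2 = 340.52.
μ_D = (-6)·340.52 + 21.2 = -2021.92.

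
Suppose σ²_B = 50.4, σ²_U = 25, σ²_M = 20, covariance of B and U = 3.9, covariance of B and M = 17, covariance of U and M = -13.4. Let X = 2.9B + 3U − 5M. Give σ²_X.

σ²_X = a²·σ²_B + b²·σ²_U + c²·σ²_M + 2ab·covariance of B and U + 2ac·covariance of B and M + 2bc·covariance of U and M, with a = 2.9, b = 3, c = -5.
= 423.864 + 225 + 500 + 67.86 + (-493) + 402
= 1125.724.

σ²_X = 1125.724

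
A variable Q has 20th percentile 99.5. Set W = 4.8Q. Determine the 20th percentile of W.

Since a = 4.8 > 0 the transformation is increasing, so the 20th percentile of W = a·(P_{20} of Q) + b = 4.8·99.5 = 477.6.

20th percentile of W = 477.6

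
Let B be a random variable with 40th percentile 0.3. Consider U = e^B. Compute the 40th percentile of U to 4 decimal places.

40th percentile of U = 1.3499

e^B is increasing, so P_{40}(U) = g(P_{40}(B)) ≈ 1.3499.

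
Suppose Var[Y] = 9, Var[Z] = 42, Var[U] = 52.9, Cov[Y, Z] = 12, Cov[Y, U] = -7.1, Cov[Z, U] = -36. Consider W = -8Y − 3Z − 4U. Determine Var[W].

Var[W] = 1058

Var[W] = a²·Var[Y] + b²·Var[Z] + c²·Var[U] + 2ab·Cov[Y, Z] + 2ac·Cov[Y, U] + 2bc·Cov[Z, U], with a = -8, b = -3, c = -4.
= 576 + 378 + 846.4 + 576 + (-454.4) + (-864)
= 1058.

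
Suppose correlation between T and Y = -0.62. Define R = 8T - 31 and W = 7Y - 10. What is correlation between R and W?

Linear rescalings preserve correlation up to sign; here the slopes 8 and 7 have the same sign, so correlation between R and W = correlation between T and Y = -0.62.

correlation between R and W = -0.62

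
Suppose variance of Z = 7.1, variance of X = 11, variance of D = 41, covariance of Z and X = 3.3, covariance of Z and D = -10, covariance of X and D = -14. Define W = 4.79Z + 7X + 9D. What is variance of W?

variance of W = a²·variance of Z + b²·variance of X + c²·variance of D + 2ab·covariance of Z and X + 2ac·covariance of Z and D + 2bc·covariance of X and D, with a = 4.79, b = 7, c = 9.
= 162.90311 + 539 + 3321 + 221.298 + (-862.2) + (-1764)
= 1618.00111.

variance of W = 1618.00111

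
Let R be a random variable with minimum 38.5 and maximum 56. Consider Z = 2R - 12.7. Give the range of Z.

Range(Z) = 35

Range of R = 56 − 38.5 = 17.5.
Range(Z) = |a|·Range(R) = |2|·17.5 = 35.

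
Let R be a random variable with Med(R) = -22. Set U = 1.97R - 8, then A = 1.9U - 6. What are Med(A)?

Med(A) = -103.546

Med(U) = 1.97·(-22) + (-8) = -51.34.
Med(A) = 1.9·(-51.34) + (-6) = -103.546.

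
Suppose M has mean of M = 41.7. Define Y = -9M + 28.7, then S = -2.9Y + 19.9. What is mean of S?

mean of S = 1025.04

mean of Y = (-9)·41.7 + 28.7 = -346.6.
mean of S = (-2.9)·(-346.6) + 19.9 = 1025.04.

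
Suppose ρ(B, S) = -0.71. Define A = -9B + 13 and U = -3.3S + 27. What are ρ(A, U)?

ρ(A, U) = -0.71

Linear rescalings preserve correlation up to sign; here the slopes -9 and -3.3 have the same sign, so ρ(A, U) = ρ(B, S) = -0.71.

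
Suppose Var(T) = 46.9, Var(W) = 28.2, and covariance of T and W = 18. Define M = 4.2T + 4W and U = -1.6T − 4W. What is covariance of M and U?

By bilinearity, covariance of M and U = ac·Var(T) + bd·Var(W) + (ad+bc)·covariance of T and W, with a=4.2, b=4, c=-1.6, d=-4.
ac·Var(T) = 4.2·(-1.6)·46.9 = -315.168
bd·Var(W) = 4·(-4)·28.2 = -451.2
(ad+bc)·covariance of T and W = (-23.2)·18 = -417.6
covariance of M and U = -315.168 + (-451.2) + (-417.6) = -1183.968.

covariance of M and U = -1183.968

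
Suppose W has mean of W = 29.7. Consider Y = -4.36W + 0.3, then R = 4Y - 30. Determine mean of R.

mean of R = -546.768

mean of Y = (-4.36)·29.7 + 0.3 = -129.192.
mean of R = 4·(-129.192) + (-30) = -546.768.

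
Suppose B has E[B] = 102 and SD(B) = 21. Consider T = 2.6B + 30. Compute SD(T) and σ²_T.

SD(T) = 54.6, σ²_T = 2981.16

T = 2.6B + 30 is linear with a = 2.6, b = 30.
SD(T) = |a|·SD(B) = |2.6|·21 = 54.6.
σ²_B = 21² = 441.
σ²_T = a²·σ²_B = 2.6²·441 = 2981.16 (the additive constant 30 does not affect variance).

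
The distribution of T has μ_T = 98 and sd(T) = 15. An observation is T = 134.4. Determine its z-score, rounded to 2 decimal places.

z = 2.43

z = (T − μ_T) / sd(T) = (134.4 − 98) / 15 ≈ 2.43.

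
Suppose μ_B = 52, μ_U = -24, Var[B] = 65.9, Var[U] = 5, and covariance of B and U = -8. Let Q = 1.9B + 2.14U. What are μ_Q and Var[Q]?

μ_Q = 47.44, Var[Q] = 195.741

μ_Q = 1.9·μ_B + 2.14·μ_U = 1.9·52 + 2.14·(-24) = 47.44.
Var[Q] = a²·Var[B] + b²·Var[U] + 2ab·covariance of B and U with a = 1.9, b = 2.14.
= 1.9²·65.9 + 2.14²·5 + 2·1.9·2.14·(-8)
= 237.899 + 22.898 + (-65.056) = 195.741.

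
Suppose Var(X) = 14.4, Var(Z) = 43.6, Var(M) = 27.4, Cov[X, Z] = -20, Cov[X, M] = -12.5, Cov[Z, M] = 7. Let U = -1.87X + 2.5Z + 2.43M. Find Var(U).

Var(U) = 870.30212

Var(U) = a²·Var(X) + b²·Var(Z) + c²·Var(M) + 2ab·Cov[X, Z] + 2ac·Cov[X, M] + 2bc·Cov[Z, M], with a = -1.87, b = 2.5, c = 2.43.
= 50.35536 + 272.5 + 161.79426 + 187 + 113.6025 + 85.05
= 870.30212.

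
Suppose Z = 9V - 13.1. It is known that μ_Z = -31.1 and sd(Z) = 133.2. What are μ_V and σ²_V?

From Z = 9V - 13.1: μ_Z = a·μ_V + b, so μ_V = (μ_Z − b)/a = (-31.1 − (-13.1))/9 = -2.
σ²_Z = 133.2² = 17742.24.
σ²_Z = a²·σ²_V, so σ²_V = 17742.24/9² = 219.04.

μ_V = -2, σ²_V = 219.04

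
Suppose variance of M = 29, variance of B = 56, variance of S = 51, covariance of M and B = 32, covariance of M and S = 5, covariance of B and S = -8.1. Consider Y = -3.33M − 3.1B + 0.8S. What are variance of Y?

variance of Y = 1566.5861

variance of Y = a²·variance of M + b²·variance of B + c²·variance of S + 2ab·covariance of M and B + 2ac·covariance of M and S + 2bc·covariance of B and S, with a = -3.33, b = -3.1, c = 0.8.
= 321.5781 + 538.16 + 32.64 + 660.672 + (-26.64) + 40.176
= 1566.5861.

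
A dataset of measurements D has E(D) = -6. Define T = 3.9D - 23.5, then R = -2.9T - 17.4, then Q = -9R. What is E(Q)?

E(T) = 3.9·(-6) + (-23.5) = -46.9.
E(R) = (-2.9)·(-46.9) + (-17.4) = 118.61.
E(Q) = (-9)·118.61 = -1067.49.

E(Q) = -1067.49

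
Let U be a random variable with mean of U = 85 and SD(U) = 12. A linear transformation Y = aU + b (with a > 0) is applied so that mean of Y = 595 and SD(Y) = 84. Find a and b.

SD(Y) = a·SD(U) (a > 0), so a = 84/12 = 7.
mean of Y = a·mean of U + b, so b = 595 − 7·85 = 0.

a = 7, b = 0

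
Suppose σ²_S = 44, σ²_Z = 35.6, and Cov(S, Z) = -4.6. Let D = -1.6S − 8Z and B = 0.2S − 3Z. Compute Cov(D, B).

By bilinearity, Cov(D, B) = ac·σ²_S + bd·σ²_Z + (ad+bc)·Cov(S, Z), with a=-1.6, b=-8, c=0.2, d=-3.
ac·σ²_S = (-1.6)·0.2·44 = -14.08
bd·σ²_Z = (-8)·(-3)·35.6 = 854.4
(ad+bc)·Cov(S, Z) = (3.2)·(-4.6) = -14.72
Cov(D, B) = -14.08 + 854.4 + (-14.72) = 825.6.

Cov(D, B) = 825.6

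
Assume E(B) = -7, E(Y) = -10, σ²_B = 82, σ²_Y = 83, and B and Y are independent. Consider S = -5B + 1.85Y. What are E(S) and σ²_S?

E(S) = 16.5, σ²_S = 2334.0675

E(S) = (-5)·E(B) + 1.85·E(Y) = (-5)·(-7) + 1.85·(-10) = 16.5.
σ²_S = a²·σ²_B + b²·σ²_Y + 2ab·covariance of B and Y with a = -5, b = 1.85.
Independence gives covariance of B and Y = 0.
= (-5)²·82 + 1.85²·83 + 2·(-5)·1.85·0
= 2050 + 284.0675 + 0 = 2334.0675.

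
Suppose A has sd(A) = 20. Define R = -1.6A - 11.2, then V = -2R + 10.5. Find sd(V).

sd(R) = |-1.6|·20 = 32.
sd(V) = |-2|·32 = 64.

sd(V) = 64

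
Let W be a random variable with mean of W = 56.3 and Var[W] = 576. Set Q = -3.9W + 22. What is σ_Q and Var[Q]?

σ_Q = 93.6, Var[Q] = 8760.96

Q = -3.9W + 22 is linear with a = -3.9, b = 22.
σ_W = √576 = 24.
σ_Q = |a|·σ_W = |-3.9|·24 = 93.6.
Var[Q] = a²·Var[W] = (-3.9)²·576 = 8760.96 (the additive constant 22 does not affect variance).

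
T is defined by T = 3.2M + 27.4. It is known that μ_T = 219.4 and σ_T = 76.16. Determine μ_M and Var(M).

μ_M = 60, Var(M) = 566.44

From T = 3.2M + 27.4: μ_T = a·μ_M + b, so μ_M = (μ_T − b)/a = (219.4 − 27.4)/3.2 = 60.
Var(T) = 76.16² = 5800.3456.
Var(T) = a²·Var(M), so Var(M) = 5800.3456/3.2² = 566.44.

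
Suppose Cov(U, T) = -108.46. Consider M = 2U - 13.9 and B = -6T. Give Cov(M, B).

Cov(M, B) = a·c·Cov(U, T) = 2·(-6)·(-108.46) = 1301.52. Additive constants drop out.

Cov(M, B) = 1301.52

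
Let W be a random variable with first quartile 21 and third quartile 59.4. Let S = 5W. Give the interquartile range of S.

IQR(S) = 192

IQR of W = Q3 − Q1 = 59.4 − 21 = 38.4.
Under S = aW + b, IQR(S) = |a|·IQR(W) = |5|·38.4 = 192 (shifts cancel; spread scales by |a|).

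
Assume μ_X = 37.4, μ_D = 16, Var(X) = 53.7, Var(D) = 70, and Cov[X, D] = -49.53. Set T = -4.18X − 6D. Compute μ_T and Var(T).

μ_T = -252.332, Var(T) = 973.84308

μ_T = (-4.18)·μ_X + (-6)·μ_D = (-4.18)·37.4 + (-6)·16 = -252.332.
Var(T) = a²·Var(X) + b²·Var(D) + 2ab·Cov[X, D] with a = -4.18, b = -6.
= (-4.18)²·53.7 + (-6)²·70 + 2·(-4.18)·(-6)·(-49.53)
= 938.26788 + 2520 + (-2484.4248) = 973.84308.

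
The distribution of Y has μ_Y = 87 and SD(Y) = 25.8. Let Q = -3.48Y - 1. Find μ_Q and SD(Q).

Q = -3.48Y - 1 is linear with a = -3.48, b = -1.
μ_Q = a·μ_Y + b = (-3.48)·87 + (-1) = -303.76.
SD(Q) = |a|·SD(Y) = |-3.48|·25.8 = 89.784.

μ_Q = -303.76, SD(Q) = 89.784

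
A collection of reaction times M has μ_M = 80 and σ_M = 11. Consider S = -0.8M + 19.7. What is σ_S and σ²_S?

S = -0.8M + 19.7 is linear with a = -0.8, b = 19.7.
σ_S = |a|·σ_M = |-0.8|·11 = 8.8.
σ²_M = 11² = 121.
σ²_S = a²·σ²_M = (-0.8)²·121 = 77.44 (the additive constant 19.7 does not affect variance).

σ_S = 8.8, σ²_S = 77.44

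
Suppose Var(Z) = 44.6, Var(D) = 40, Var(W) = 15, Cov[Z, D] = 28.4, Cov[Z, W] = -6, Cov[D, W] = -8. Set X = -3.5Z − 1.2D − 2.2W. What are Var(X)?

Var(X) = 780.47

Var(X) = a²·Var(Z) + b²·Var(D) + c²·Var(W) + 2ab·Cov[Z, D] + 2ac·Cov[Z, W] + 2bc·Cov[D, W], with a = -3.5, b = -1.2, c = -2.2.
= 546.35 + 57.6 + 72.6 + 238.56 + (-92.4) + (-42.24)
= 780.47.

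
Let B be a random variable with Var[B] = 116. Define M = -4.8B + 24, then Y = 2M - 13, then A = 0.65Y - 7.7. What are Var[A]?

Var[M] = (-4.8)²·116 = 2672.64.
Var[Y] = 2²·2672.64 = 10690.56.
Var[A] = 0.65²·10690.56 = 4516.7616.

Var[A] = 4516.7616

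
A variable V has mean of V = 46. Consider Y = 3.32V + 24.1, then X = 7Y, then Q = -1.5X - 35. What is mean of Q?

mean of Q = -1891.61

mean of Y = 3.32·46 + 24.1 = 176.82.
mean of X = 7·176.82 = 1237.74.
mean of Q = (-1.5)·1237.74 + (-35) = -1891.61.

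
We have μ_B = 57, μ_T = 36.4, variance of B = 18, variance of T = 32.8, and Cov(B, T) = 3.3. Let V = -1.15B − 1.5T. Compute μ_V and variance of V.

μ_V = -120.15, variance of V = 108.99

μ_V = (-1.15)·μ_B + (-1.5)·μ_T = (-1.15)·57 + (-1.5)·36.4 = -120.15.
variance of V = a²·variance of B + b²·variance of T + 2ab·Cov(B, T) with a = -1.15, b = -1.5.
= (-1.15)²·18 + (-1.5)²·32.8 + 2·(-1.15)·(-1.5)·3.3
= 23.805 + 73.8 + 11.385 = 108.99.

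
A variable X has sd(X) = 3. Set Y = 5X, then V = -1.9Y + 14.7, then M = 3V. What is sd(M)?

sd(M) = 85.5

sd(Y) = |5|·3 = 15.
sd(V) = |-1.9|·15 = 28.5.
sd(M) = |3|·28.5 = 85.5.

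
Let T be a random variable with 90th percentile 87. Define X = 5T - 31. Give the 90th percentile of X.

Since a = 5 > 0 the transformation is increasing, so the 90th percentile of X = a·(P_{90} of T) + b = 5·87 + (-31) = 404.

90th percentile of X = 404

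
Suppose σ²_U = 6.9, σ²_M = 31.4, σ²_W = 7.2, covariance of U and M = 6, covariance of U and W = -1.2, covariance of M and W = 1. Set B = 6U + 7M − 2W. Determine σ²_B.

σ²_B = 2320.6

σ²_B = a²·σ²_U + b²·σ²_M + c²·σ²_W + 2ab·covariance of U and M + 2ac·covariance of U and W + 2bc·covariance of M and W, with a = 6, b = 7, c = -2.
= 248.4 + 1538.6 + 28.8 + 504 + 28.8 + (-28)
= 2320.6.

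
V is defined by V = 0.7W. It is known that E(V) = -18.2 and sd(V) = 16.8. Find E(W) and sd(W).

From V = 0.7W: E(V) = a·E(W) + b, so E(W) = (E(V) − b)/a = (-18.2 − 0)/0.7 = -26.
sd(V) = |a|·sd(W), so sd(W) = 16.8/|0.7| = 24.

E(W) = -26, sd(W) = 24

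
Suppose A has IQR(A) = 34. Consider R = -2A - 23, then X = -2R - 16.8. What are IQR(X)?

IQR(X) = 136

IQR(R) = |-2|·34 = 68.
IQR(X) = |-2|·68 = 136.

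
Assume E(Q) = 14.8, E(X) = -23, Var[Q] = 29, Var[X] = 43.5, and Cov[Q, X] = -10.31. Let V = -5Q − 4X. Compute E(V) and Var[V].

E(V) = 18, Var[V] = 1008.6

E(V) = (-5)·E(Q) + (-4)·E(X) = (-5)·14.8 + (-4)·(-23) = 18.
Var[V] = a²·Var[Q] + b²·Var[X] + 2ab·Cov[Q, X] with a = -5, b = -4.
= (-5)²·29 + (-4)²·43.5 + 2·(-5)·(-4)·(-10.31)
= 725 + 696 + (-412.4) = 1008.6.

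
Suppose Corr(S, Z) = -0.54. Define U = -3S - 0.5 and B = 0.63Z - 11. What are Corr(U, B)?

Corr(U, B) = 0.54

Linear rescalings preserve |correlation|; the slopes -3 and 0.63 have opposite signs, so the correlation flips sign: Corr(U, B) = −Corr(S, Z) = 0.54.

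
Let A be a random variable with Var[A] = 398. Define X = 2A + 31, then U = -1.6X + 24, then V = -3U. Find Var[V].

Var[X] = 2²·398 = 1592.
Var[U] = (-1.6)²·1592 = 4075.52.
Var[V] = (-3)²·4075.52 = 36679.68.

Var[V] = 36679.68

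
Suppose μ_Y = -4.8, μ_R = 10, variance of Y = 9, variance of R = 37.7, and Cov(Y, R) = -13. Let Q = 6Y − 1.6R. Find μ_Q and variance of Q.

μ_Q = 6·μ_Y + (-1.6)·μ_R = 6·(-4.8) + (-1.6)·10 = -44.8.
variance of Q = a²·variance of Y + b²·variance of R + 2ab·Cov(Y, R) with a = 6, b = -1.6.
= 6²·9 + (-1.6)²·37.7 + 2·6·(-1.6)·(-13)
= 324 + 96.512 + 249.6 = 670.112.

μ_Q = -44.8, variance of Q = 670.112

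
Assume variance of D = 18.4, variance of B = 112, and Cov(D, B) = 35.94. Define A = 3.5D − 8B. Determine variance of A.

variance of A = a²·variance of D + b²·variance of B + 2ab·Cov(D, B) with a = 3.5, b = -8.
= 3.5²·18.4 + (-8)²·112 + 2·3.5·(-8)·35.94
= 225.4 + 7168 + (-2012.64) = 5380.76.

variance of A = 5380.76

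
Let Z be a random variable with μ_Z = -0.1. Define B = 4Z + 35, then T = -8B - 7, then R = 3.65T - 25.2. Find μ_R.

μ_B = 4·(-0.1) + 35 = 34.6.
μ_T = (-8)·34.6 + (-7) = -283.8.
μ_R = 3.65·(-283.8) + (-25.2) = -1061.07.

μ_R = -1061.07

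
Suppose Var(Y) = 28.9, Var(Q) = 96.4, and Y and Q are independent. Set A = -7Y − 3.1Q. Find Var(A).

Var(A) = 2342.504

Var(A) = a²·Var(Y) + b²·Var(Q) + 2ab·covariance of Y and Q with a = -7, b = -3.1.
Independence gives covariance of Y and Q = 0.
= (-7)²·28.9 + (-3.1)²·96.4 + 2·(-7)·(-3.1)·0
= 1416.1 + 926.404 + 0 = 2342.504.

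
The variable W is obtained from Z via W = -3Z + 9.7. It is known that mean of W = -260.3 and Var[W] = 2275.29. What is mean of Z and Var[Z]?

From W = -3Z + 9.7: mean of W = a·mean of Z + b, so mean of Z = (mean of W − b)/a = (-260.3 − 9.7)/(-3) = 90.
Var[W] = a²·Var[Z], so Var[Z] = 2275.29/(-3)² = 252.81.

mean of Z = 90, Var[Z] = 252.81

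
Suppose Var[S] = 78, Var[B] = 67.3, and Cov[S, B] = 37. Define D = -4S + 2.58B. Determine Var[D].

Var[D] = 932.29572

Var[D] = a²·Var[S] + b²·Var[B] + 2ab·Cov[S, B] with a = -4, b = 2.58.
= (-4)²·78 + 2.58²·67.3 + 2·(-4)·2.58·37
= 1248 + 447.97572 + (-763.68) = 932.29572.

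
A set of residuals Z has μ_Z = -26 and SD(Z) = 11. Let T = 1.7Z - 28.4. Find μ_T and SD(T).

μ_T = -72.6, SD(T) = 18.7

T = 1.7Z - 28.4 is linear with a = 1.7, b = -28.4.
μ_T = a·μ_Z + b = 1.7·(-26) + (-28.4) = -72.6.
SD(T) = |a|·SD(Z) = |1.7|·11 = 18.7.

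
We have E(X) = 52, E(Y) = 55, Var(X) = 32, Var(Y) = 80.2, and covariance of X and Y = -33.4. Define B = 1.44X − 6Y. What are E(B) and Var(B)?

E(B) = -255.12, Var(B) = 3530.7072

E(B) = 1.44·E(X) + (-6)·E(Y) = 1.44·52 + (-6)·55 = -255.12.
Var(B) = a²·Var(X) + b²·Var(Y) + 2ab·covariance of X and Y with a = 1.44, b = -6.
= 1.44²·32 + (-6)²·80.2 + 2·1.44·(-6)·(-33.4)
= 66.3552 + 2887.2 + 577.152 = 3530.7072.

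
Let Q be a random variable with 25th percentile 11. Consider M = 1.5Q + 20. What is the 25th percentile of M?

Since a = 1.5 > 0 the transformation is increasing, so the 25th percentile of M = a·(P_{25} of Q) + b = 1.5·11 + 20 = 36.5.

25th percentile of M = 36.5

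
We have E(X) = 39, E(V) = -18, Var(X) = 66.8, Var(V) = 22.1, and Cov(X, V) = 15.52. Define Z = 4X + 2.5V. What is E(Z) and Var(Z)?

E(Z) = 4·E(X) + 2.5·E(V) = 4·39 + 2.5·(-18) = 111.
Var(Z) = a²·Var(X) + b²·Var(V) + 2ab·Cov(X, V) with a = 4, b = 2.5.
= 4²·66.8 + 2.5²·22.1 + 2·4·2.5·15.52
= 1068.8 + 138.125 + 310.4 = 1517.325.

E(Z) = 111, Var(Z) = 1517.325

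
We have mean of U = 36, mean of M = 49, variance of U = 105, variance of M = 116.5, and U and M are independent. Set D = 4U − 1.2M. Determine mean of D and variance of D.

mean of D = 85.2, variance of D = 1847.76

mean of D = 4·mean of U + (-1.2)·mean of M = 4·36 + (-1.2)·49 = 85.2.
variance of D = a²·variance of U + b²·variance of M + 2ab·covariance of U and M with a = 4, b = -1.2.
Independence gives covariance of U and M = 0.
= 4²·105 + (-1.2)²·116.5 + 2·4·(-1.2)·0
= 1680 + 167.76 + 0 = 1847.76.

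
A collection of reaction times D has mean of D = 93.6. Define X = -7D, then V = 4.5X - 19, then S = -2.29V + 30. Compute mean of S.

mean of S = 6825.346

mean of X = (-7)·93.6 = -655.2.
mean of V = 4.5·(-655.2) + (-19) = -2967.4.
mean of S = (-2.29)·(-2967.4) + 30 = 6825.346.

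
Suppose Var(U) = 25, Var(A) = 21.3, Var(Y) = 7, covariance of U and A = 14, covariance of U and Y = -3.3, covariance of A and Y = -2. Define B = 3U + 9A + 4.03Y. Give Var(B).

Var(B) = 2595.1123

Var(B) = a²·Var(U) + b²·Var(A) + c²·Var(Y) + 2ab·covariance of U and A + 2ac·covariance of U and Y + 2bc·covariance of A and Y, with a = 3, b = 9, c = 4.03.
= 225 + 1725.3 + 113.6863 + 756 + (-79.794) + (-145.08)
= 2595.1123.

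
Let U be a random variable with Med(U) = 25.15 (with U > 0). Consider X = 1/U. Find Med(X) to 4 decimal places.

Med(X) = 0.0398

1/U is monotone on this domain, so Med(X) = 1/(25.15) ≈ 0.0398.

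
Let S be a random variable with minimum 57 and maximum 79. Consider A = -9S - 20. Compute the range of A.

Range(A) = 198

Range of S = 79 − 57 = 22.
Range(A) = |a|·Range(S) = |-9|·22 = 198.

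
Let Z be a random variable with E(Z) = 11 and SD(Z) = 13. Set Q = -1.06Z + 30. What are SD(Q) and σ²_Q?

SD(Q) = 13.78, σ²_Q = 189.8884

Q = -1.06Z + 30 is linear with a = -1.06, b = 30.
SD(Q) = |a|·SD(Z) = |-1.06|·13 = 13.78.
σ²_Z = 13² = 169.
σ²_Q = a²·σ²_Z = (-1.06)²·169 = 189.8884 (the additive constant 30 does not affect variance).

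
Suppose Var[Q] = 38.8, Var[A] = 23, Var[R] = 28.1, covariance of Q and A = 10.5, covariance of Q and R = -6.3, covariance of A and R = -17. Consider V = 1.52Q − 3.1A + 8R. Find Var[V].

Var[V] = a²·Var[Q] + b²·Var[A] + c²·Var[R] + 2ab·covariance of Q and A + 2ac·covariance of Q and R + 2bc·covariance of A and R, with a = 1.52, b = -3.1, c = 8.
= 89.64352 + 221.03 + 1798.4 + (-98.952) + (-153.216) + 843.2
= 2700.10552.

Var[V] = 2700.10552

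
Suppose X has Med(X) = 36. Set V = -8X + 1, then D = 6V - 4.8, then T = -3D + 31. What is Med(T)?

Med(T) = 5211.4

Med(V) = (-8)·36 + 1 = -287.
Med(D) = 6·(-287) + (-4.8) = -1726.8.
Med(T) = (-3)·(-1726.8) + 31 = 5211.4.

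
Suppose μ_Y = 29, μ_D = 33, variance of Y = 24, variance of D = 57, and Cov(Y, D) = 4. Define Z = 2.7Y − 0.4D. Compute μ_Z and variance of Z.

μ_Z = 65.1, variance of Z = 175.44

μ_Z = 2.7·μ_Y + (-0.4)·μ_D = 2.7·29 + (-0.4)·33 = 65.1.
variance of Z = a²·variance of Y + b²·variance of D + 2ab·Cov(Y, D) with a = 2.7, b = -0.4.
= 2.7²·24 + (-0.4)²·57 + 2·2.7·(-0.4)·4
= 174.96 + 9.12 + (-8.64) = 175.44.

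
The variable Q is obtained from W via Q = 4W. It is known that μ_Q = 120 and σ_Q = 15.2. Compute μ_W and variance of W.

From Q = 4W: μ_Q = a·μ_W + b, so μ_W = (μ_Q − b)/a = (120 − 0)/4 = 30.
variance of Q = 15.2² = 231.04.
variance of Q = a²·variance of W, so variance of W = 231.04/4² = 14.44.

μ_W = 30, variance of W = 14.44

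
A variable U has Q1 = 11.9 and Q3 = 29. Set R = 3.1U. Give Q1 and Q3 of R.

a = 3.1 > 0: Q1(R) = a·Q1(U)+b = 36.89, Q3(R) = a·Q3(U)+b = 89.9.

Q1(R) = 36.89, Q3(R) = 89.9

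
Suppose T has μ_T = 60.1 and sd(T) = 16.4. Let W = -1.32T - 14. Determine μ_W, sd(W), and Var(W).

μ_W = -93.332, sd(W) = 21.648, Var(W) = 468.635904

W = -1.32T - 14 is linear with a = -1.32, b = -14.
μ_W = a·μ_T + b = (-1.32)·60.1 + (-14) = -93.332.
sd(W) = |a|·sd(T) = |-1.32|·16.4 = 21.648.
Var(T) = 16.4² = 268.96.
Var(W) = a²·Var(T) = (-1.32)²·268.96 = 468.635904 (the additive constant -14 does not affect variance).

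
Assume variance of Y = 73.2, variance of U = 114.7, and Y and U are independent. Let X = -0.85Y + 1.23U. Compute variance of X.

variance of X = 226.41663

variance of X = a²·variance of Y + b²·variance of U + 2ab·covariance of Y and U with a = -0.85, b = 1.23.
Independence gives covariance of Y and U = 0.
= (-0.85)²·73.2 + 1.23²·114.7 + 2·(-0.85)·1.23·0
= 52.887 + 173.52963 + 0 = 226.41663.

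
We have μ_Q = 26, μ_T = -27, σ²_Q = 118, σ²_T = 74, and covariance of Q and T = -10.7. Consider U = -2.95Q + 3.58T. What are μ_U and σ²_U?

μ_U = -173.36, σ²_U = 2201.314

μ_U = (-2.95)·μ_Q + 3.58·μ_T = (-2.95)·26 + 3.58·(-27) = -173.36.
σ²_U = a²·σ²_Q + b²·σ²_T + 2ab·covariance of Q and T with a = -2.95, b = 3.58.
= (-2.95)²·118 + 3.58²·74 + 2·(-2.95)·3.58·(-10.7)
= 1026.895 + 948.4136 + 226.0054 = 2201.314.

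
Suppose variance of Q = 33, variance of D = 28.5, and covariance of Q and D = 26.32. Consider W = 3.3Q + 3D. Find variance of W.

variance of W = a²·variance of Q + b²·variance of D + 2ab·covariance of Q and D with a = 3.3, b = 3.
= 3.3²·33 + 3²·28.5 + 2·3.3·3·26.32
= 359.37 + 256.5 + 521.136 = 1137.006.

variance of W = 1137.006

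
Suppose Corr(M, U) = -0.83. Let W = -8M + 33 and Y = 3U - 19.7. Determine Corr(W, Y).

Linear rescalings preserve |correlation|; the slopes -8 and 3 have opposite signs, so the correlation flips sign: Corr(W, Y) = −Corr(M, U) = 0.83.

Corr(W, Y) = 0.83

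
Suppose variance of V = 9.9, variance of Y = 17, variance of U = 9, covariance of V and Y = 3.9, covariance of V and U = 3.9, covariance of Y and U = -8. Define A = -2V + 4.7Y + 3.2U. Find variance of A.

variance of A = a²·variance of V + b²·variance of Y + c²·variance of U + 2ab·covariance of V and Y + 2ac·covariance of V and U + 2bc·covariance of Y and U, with a = -2, b = 4.7, c = 3.2.
= 39.6 + 375.53 + 92.16 + (-73.32) + (-49.92) + (-240.64)
= 143.41.

variance of A = 143.41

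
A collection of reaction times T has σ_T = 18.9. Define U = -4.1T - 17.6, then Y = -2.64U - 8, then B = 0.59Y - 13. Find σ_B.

σ_U = |-4.1|·18.9 = 77.49.
σ_Y = |-2.64|·77.49 = 204.5736.
σ_B = |0.59|·204.5736 = 120.698424.

σ_B = 120.698424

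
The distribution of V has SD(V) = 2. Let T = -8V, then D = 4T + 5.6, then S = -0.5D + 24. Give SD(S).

SD(T) = |-8|·2 = 16.
SD(D) = |4|·16 = 64.
SD(S) = |-0.5|·64 = 32.

SD(S) = 32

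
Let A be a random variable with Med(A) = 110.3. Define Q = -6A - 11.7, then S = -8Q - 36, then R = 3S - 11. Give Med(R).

Med(R) = 16045

Med(Q) = (-6)·110.3 + (-11.7) = -673.5.
Med(S) = (-8)·(-673.5) + (-36) = 5352.
Med(R) = 3·5352 + (-11) = 16045.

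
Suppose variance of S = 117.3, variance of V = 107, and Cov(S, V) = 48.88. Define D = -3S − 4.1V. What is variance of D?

variance of D = a²·variance of S + b²·variance of V + 2ab·Cov(S, V) with a = -3, b = -4.1.
= (-3)²·117.3 + (-4.1)²·107 + 2·(-3)·(-4.1)·48.88
= 1055.7 + 1798.67 + 1202.448 = 4056.818.

variance of D = 4056.818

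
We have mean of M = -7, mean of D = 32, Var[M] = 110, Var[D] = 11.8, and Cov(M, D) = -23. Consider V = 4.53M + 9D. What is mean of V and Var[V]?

mean of V = 256.29, Var[V] = 1337.679

mean of V = 4.53·mean of M + 9·mean of D = 4.53·(-7) + 9·32 = 256.29.
Var[V] = a²·Var[M] + b²·Var[D] + 2ab·Cov(M, D) with a = 4.53, b = 9.
= 4.53²·110 + 9²·11.8 + 2·4.53·9·(-23)
= 2257.299 + 955.8 + (-1875.42) = 1337.679.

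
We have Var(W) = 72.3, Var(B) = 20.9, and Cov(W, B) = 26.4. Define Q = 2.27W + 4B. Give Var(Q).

Var(Q) = a²·Var(W) + b²·Var(B) + 2ab·Cov(W, B) with a = 2.27, b = 4.
= 2.27²·72.3 + 4²·20.9 + 2·2.27·4·26.4
= 372.55467 + 334.4 + 479.424 = 1186.37867.

Var(Q) = 1186.37867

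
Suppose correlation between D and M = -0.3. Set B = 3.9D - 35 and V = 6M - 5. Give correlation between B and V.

Linear rescalings preserve correlation up to sign; here the slopes 3.9 and 6 have the same sign, so correlation between B and V = correlation between D and M = -0.3.

correlation between B and V = -0.3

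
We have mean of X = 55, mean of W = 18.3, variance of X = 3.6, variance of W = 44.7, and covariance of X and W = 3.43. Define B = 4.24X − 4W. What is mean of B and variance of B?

mean of B = 4.24·mean of X + (-4)·mean of W = 4.24·55 + (-4)·18.3 = 160.
variance of B = a²·variance of X + b²·variance of W + 2ab·covariance of X and W with a = 4.24, b = -4.
= 4.24²·3.6 + (-4)²·44.7 + 2·4.24·(-4)·3.43
= 64.71936 + 715.2 + (-116.3456) = 663.57376.

mean of B = 160, variance of B = 663.57376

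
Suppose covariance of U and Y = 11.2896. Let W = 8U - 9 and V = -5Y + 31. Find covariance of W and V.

covariance of W and V = -451.584

covariance of W and V = a·c·covariance of U and Y = 8·(-5)·11.2896 = -451.584. Additive constants drop out.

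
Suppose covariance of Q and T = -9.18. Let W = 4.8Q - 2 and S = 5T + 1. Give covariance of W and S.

covariance of W and S = -220.32

covariance of W and S = a·c·covariance of Q and T = 4.8·5·(-9.18) = -220.32. Additive constants drop out.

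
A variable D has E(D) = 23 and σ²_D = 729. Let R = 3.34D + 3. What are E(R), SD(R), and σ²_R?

E(R) = 79.82, SD(R) = 90.18, σ²_R = 8132.4324

R = 3.34D + 3 is linear with a = 3.34, b = 3.
E(R) = a·E(D) + b = 3.34·23 + 3 = 79.82.
SD(D) = √729 = 27.
SD(R) = |a|·SD(D) = |3.34|·27 = 90.18.
σ²_R = a²·σ²_D = 3.34²·729 = 8132.4324 (the additive constant 3 does not affect variance).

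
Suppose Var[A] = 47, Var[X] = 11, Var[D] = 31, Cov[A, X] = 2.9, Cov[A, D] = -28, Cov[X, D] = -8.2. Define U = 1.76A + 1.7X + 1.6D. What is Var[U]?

Var[U] = a²·Var[A] + b²·Var[X] + c²·Var[D] + 2ab·Cov[A, X] + 2ac·Cov[A, D] + 2bc·Cov[X, D], with a = 1.76, b = 1.7, c = 1.6.
= 145.5872 + 31.79 + 79.36 + 17.3536 + (-157.696) + (-44.608)
= 71.7868.

Var[U] = 71.7868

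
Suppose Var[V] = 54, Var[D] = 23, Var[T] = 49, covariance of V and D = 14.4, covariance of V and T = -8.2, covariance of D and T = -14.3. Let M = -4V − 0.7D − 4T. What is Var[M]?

Var[M] = 1397.43

Var[M] = a²·Var[V] + b²·Var[D] + c²·Var[T] + 2ab·covariance of V and D + 2ac·covariance of V and T + 2bc·covariance of D and T, with a = -4, b = -0.7, c = -4.
= 864 + 11.27 + 784 + 80.64 + (-262.4) + (-80.08)
= 1397.43.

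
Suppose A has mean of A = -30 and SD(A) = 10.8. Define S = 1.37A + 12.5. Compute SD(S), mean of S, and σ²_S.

SD(S) = 14.796, mean of S = -28.6, σ²_S = 218.921616

S = 1.37A + 12.5 is linear with a = 1.37, b = 12.5.
SD(S) = |a|·SD(A) = |1.37|·10.8 = 14.796.
mean of S = a·mean of A + b = 1.37·(-30) + 12.5 = -28.6.
σ²_A = 10.8² = 116.64.
σ²_S = a²·σ²_A = 1.37²·116.64 = 218.921616 (the additive constant 12.5 does not affect variance).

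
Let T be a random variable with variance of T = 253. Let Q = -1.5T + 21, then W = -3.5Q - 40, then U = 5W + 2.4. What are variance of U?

variance of Q = (-1.5)²·253 = 569.25.
variance of W = (-3.5)²·569.25 = 6973.3125.
variance of U = 5²·6973.3125 = 174332.8125.

variance of U = 174332.8125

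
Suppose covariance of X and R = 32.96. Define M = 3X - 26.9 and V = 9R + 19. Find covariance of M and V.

covariance of M and V = 889.92

covariance of M and V = a·c·covariance of X and R = 3·9·32.96 = 889.92. Additive constants drop out.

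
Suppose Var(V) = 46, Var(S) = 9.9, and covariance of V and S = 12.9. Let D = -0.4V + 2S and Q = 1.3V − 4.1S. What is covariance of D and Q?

covariance of D and Q = -50.404

By bilinearity, covariance of D and Q = ac·Var(V) + bd·Var(S) + (ad+bc)·covariance of V and S, with a=-0.4, b=2, c=1.3, d=-4.1.
ac·Var(V) = (-0.4)·1.3·46 = -23.92
bd·Var(S) = 2·(-4.1)·9.9 = -81.18
(ad+bc)·covariance of V and S = (4.24)·12.9 = 54.696
covariance of D and Q = -23.92 + (-81.18) + 54.696 = -50.404.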